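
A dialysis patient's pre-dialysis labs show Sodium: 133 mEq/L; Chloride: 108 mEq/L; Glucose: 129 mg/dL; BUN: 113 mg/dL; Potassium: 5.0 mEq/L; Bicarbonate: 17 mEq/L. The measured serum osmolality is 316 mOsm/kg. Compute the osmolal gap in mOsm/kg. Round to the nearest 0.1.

2.5 mOsm/kg

Calculated osmolality = 2·Na + glucose/18 + BUN/2.8
= 2·133 + 129/18 + 113/2.8
= 266 + 7.17 + 40.36
= 313.53 mOsm/kg ≈ 313.5 mOsm/kg
Osmolar gap = measured − calculated = 316 − 313.5 = 2.5 mOsm/kg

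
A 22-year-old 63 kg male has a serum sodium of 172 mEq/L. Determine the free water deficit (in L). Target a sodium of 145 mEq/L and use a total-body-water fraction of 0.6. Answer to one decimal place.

TBW = 0.6 · 63 = 37.8 L
Free water deficit = TBW · (Na/145 − 1)
= 37.8 · (172/145 − 1)
= 37.8 · 0.1862
= 7.04 L

7.0 L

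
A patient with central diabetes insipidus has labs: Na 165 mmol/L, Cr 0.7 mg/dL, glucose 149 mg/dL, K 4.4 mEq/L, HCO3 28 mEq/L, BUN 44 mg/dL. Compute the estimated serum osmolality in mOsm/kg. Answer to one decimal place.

354.0 mOsm/kg

Calculated osmolality = 2·Na + glucose/18 + BUN/2.8
= 2·165 + 149/18 + 44/2.8
= 330 + 8.28 + 15.71
= 353.99 mOsm/kg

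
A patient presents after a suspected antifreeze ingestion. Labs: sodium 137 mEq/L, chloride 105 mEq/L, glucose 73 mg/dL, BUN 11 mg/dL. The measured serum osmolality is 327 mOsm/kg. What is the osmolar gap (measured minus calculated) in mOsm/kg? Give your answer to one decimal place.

45.0 mOsm/kg

Calculated osmolality = 2·Na + glucose/18 + BUN/2.8
= 2·137 + 73/18 + 11/2.8
= 274 + 4.06 + 3.93
= 281.99 mOsm/kg ≈ 282.0 mOsm/kg
Osmolar gap = measured − calculated = 327 − 282.0 = 45.0 mOsm/kg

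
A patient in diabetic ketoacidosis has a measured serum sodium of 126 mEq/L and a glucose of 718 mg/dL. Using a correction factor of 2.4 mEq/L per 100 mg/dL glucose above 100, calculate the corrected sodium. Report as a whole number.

Corrected Na = measured Na + 2.4 · (glucose − 100)/100
= 126 + 2.4 · (718 − 100)/100
= 126 + 14.8
= 140.8 mEq/L

141 mEq/L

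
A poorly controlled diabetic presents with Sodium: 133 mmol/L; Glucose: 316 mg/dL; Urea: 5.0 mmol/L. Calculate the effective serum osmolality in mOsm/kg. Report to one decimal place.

Effective osmolality excludes urea (freely permeant across cell membranes):
2·Na + glucose/18
= 2·133 + 316/18
= 266 + 17.56
= 283.56 mOsm/kg

283.6 mOsm/kg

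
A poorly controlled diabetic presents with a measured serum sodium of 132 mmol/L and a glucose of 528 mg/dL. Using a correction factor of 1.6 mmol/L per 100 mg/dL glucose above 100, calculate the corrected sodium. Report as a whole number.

Corrected Na = measured Na + 1.6 · (glucose − 100)/100
= 132 + 1.6 · (528 − 100)/100
= 132 + 6.8
= 138.8 mmol/L

139 mmol/L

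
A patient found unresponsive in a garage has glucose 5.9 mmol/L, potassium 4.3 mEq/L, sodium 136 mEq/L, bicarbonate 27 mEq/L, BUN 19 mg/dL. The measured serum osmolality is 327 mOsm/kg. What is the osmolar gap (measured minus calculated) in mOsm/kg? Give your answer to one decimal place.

Calculated osmolality = 2·Na + glucose + BUN/2.8
= 2·136 + 5.9 + 19/2.8
= 272 + 5.90 + 6.79
= 284.69 mOsm/kg ≈ 284.7 mOsm/kg
Osmolar gap = measured − calculated = 327 − 284.7 = 42.3 mOsm/kg

42.3 mOsm/kg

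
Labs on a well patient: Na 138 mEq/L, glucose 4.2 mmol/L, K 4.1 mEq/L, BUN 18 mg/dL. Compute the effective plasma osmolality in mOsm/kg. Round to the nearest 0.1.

280.2 mOsm/kg

Effective osmolality excludes urea (freely permeant across cell membranes):
2·Na + glucose
= 2·138 + 4.2
= 276 + 4.2
= 280.2 mOsm/kg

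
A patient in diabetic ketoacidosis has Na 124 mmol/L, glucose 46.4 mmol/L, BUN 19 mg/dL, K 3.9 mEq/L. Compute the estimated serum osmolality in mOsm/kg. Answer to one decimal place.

301.2 mOsm/kg

Calculated osmolality = 2·Na + glucose + BUN/2.8
= 2·124 + 46.4 + 19/2.8
= 248 + 46.40 + 6.79
= 301.19 mOsm/kg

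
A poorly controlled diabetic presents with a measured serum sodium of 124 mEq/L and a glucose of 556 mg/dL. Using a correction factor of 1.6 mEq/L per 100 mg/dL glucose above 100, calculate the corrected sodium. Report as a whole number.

131 mEq/L

Corrected Na = measured Na + 1.6 · (glucose − 100)/100
= 124 + 1.6 · (556 − 100)/100
= 124 + 7.3
= 131.3 mEq/L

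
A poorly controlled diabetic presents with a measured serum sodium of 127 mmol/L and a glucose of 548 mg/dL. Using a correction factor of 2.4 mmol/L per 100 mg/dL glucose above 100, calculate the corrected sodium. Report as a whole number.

Corrected Na = measured Na + 2.4 · (glucose − 100)/100
= 127 + 2.4 · (548 − 100)/100
= 127 + 10.8
= 137.8 mmol/L

138 mmol/L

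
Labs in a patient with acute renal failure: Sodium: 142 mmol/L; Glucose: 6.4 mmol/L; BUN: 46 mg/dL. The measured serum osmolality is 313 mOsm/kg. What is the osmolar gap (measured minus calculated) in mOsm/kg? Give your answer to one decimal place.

6.2 mOsm/kg

Calculated osmolality = 2·Na + glucose + BUN/2.8
= 2·142 + 6.4 + 46/2.8
= 284 + 6.40 + 16.43
= 306.83 mOsm/kg ≈ 306.8 mOsm/kg
Osmolar gap = measured − calculated = 313 − 306.8 = 6.2 mOsm/kg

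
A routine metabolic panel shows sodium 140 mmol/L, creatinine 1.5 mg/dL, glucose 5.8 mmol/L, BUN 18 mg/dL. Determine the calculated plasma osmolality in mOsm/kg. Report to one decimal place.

292.2 mOsm/kg

Calculated osmolality = 2·Na + glucose + BUN/2.8
= 2·140 + 5.8 + 18/2.8
= 280 + 5.80 + 6.43
= 292.23 mOsm/kg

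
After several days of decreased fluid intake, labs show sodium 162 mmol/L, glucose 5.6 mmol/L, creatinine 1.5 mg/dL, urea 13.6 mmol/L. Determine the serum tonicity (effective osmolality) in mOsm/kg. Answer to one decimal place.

Effective osmolality excludes urea (freely permeant across cell membranes):
2·Na + glucose
= 2·162 + 5.6
= 324 + 5.6
= 329.6 mOsm/kg

329.6 mOsm/kg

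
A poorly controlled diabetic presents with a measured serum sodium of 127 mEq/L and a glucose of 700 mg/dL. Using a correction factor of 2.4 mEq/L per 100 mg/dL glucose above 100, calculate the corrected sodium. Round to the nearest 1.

141 mEq/L

Corrected Na = measured Na + 2.4 · (glucose − 100)/100
= 127 + 2.4 · (700 − 100)/100
= 127 + 14.4
= 141.4 mEq/L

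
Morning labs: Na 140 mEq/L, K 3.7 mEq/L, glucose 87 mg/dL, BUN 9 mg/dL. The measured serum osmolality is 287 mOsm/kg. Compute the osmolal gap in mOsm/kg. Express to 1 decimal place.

Calculated osmolality = 2·Na + glucose/18 + BUN/2.8
= 2·140 + 87/18 + 9/2.8
= 280 + 4.83 + 3.21
= 288.04 mOsm/kg ≈ 288.0 mOsm/kg
Osmolar gap = measured − calculated = 287 − 288.0 = -1.0 mOsm/kg

-1.0 mOsm/kg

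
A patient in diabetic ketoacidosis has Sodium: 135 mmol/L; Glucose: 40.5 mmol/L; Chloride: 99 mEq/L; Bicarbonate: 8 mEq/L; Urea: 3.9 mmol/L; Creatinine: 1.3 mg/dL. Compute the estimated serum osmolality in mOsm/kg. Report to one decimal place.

Calculated osmolality = 2·Na + glucose + urea
= 2·135 + 40.5 + 3.9
= 270 + 40.50 + 3.90
= 314.4 mOsm/kg

314.4 mOsm/kg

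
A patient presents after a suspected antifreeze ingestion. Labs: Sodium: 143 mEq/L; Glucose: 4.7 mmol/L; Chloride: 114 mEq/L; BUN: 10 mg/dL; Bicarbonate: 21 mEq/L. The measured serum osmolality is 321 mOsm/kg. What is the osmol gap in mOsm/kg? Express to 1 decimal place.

26.7 mOsm/kg

Calculated osmolality = 2·Na + glucose + BUN/2.8
= 2·143 + 4.7 + 10/2.8
= 286 + 4.70 + 3.57
= 294.27 mOsm/kg ≈ 294.3 mOsm/kg
Osmolar gap = measured − calculated = 321 − 294.3 = 26.7 mOsm/kg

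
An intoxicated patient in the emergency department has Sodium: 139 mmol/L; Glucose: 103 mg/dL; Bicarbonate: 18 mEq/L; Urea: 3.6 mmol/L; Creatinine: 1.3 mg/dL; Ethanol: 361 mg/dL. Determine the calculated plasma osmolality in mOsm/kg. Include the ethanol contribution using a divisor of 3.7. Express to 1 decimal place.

Calculated osmolality = 2·Na + glucose/18 + urea + ethanol/3.7
= 2·139 + 103/18 + 3.6 + 361/3.7
= 278 + 5.72 + 3.60 + 97.57
= 384.89 mOsm/kg

384.9 mOsm/kg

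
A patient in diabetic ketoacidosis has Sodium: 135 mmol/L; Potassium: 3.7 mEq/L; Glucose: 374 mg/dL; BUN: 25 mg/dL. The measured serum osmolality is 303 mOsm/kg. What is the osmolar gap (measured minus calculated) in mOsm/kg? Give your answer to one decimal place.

3.3 mOsm/kg

Calculated osmolality = 2·Na + glucose/18 + BUN/2.8
= 2·135 + 374/18 + 25/2.8
= 270 + 20.78 + 8.93
= 299.71 mOsm/kg ≈ 299.7 mOsm/kg
Osmolar gap = measured − calculated = 303 − 299.7 = 3.3 mOsm/kg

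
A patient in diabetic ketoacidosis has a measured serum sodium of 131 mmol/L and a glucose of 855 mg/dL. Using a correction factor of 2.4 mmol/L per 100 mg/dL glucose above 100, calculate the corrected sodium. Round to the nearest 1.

Corrected Na = measured Na + 2.4 · (glucose − 100)/100
= 131 + 2.4 · (855 − 100)/100
= 131 + 18.1
= 149.1 mmol/L

149 mmol/L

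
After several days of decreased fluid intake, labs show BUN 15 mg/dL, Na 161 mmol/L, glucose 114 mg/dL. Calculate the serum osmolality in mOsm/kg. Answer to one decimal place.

Calculated osmolality = 2·Na + glucose/18 + BUN/2.8
= 2·161 + 114/18 + 15/2.8
= 322 + 6.33 + 5.36
= 333.69 mOsm/kg

333.7 mOsm/kg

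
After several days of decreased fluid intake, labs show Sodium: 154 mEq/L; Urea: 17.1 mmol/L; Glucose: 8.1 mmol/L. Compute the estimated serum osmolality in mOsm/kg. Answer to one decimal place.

Calculated osmolality = 2·Na + glucose + urea
= 2·154 + 8.1 + 17.1
= 308 + 8.10 + 17.10
= 333.2 mOsm/kg

333.2 mOsm/kg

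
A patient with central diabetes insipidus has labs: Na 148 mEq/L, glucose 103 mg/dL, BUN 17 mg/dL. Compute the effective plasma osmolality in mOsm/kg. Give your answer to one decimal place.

301.7 mOsm/kg

Effective osmolality excludes urea (freely permeant across cell membranes):
2·Na + glucose/18
= 2·148 + 103/18
= 296 + 5.72
= 301.72 mOsm/kg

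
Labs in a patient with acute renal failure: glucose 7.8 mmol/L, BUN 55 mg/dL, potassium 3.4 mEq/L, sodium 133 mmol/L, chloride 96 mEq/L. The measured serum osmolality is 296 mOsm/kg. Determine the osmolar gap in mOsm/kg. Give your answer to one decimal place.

2.6 mOsm/kg

Calculated osmolality = 2·Na + glucose + BUN/2.8
= 2·133 + 7.8 + 55/2.8
= 266 + 7.80 + 19.64
= 293.44 mOsm/kg ≈ 293.4 mOsm/kg
Osmolar gap = measured − calculated = 296 − 293.4 = 2.6 mOsm/kg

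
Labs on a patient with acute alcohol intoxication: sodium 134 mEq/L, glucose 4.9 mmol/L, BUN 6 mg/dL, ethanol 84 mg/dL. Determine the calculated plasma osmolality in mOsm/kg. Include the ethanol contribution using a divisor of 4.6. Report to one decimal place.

Calculated osmolality = 2·Na + glucose + BUN/2.8 + ethanol/4.6
= 2·134 + 4.9 + 6/2.8 + 84/4.6
= 268 + 4.90 + 2.14 + 18.26
= 293.3 mOsm/kg

293.3 mOsm/kg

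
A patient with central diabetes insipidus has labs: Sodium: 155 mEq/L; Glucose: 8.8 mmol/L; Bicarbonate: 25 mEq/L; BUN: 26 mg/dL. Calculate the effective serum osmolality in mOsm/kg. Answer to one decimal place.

Effective osmolality excludes urea (freely permeant across cell membranes):
2·Na + glucose
= 2·155 + 8.8
= 310 + 8.8
= 318.8 mOsm/kg

318.8 mOsm/kg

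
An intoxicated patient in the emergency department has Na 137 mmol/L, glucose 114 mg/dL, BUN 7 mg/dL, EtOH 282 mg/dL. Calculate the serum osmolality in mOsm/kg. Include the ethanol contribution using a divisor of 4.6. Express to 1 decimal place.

344.1 mOsm/kg

Calculated osmolality = 2·Na + glucose/18 + BUN/2.8 + ethanol/4.6
= 2·137 + 114/18 + 7/2.8 + 282/4.6
= 274 + 6.33 + 2.50 + 61.30
= 344.13 mOsm/kg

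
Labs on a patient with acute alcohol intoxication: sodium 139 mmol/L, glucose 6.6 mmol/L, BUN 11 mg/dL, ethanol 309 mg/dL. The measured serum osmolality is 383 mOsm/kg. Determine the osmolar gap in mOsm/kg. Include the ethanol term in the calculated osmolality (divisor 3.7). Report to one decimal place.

Calculated osmolality = 2·Na + glucose + BUN/2.8 + ethanol/3.7
= 2·139 + 6.6 + 11/2.8 + 309/3.7
= 278 + 6.60 + 3.93 + 83.51
= 372.04 mOsm/kg ≈ 372.0 mOsm/kg
Osmolar gap = measured − calculated = 383 − 372.0 = 11.0 mOsm/kg

11.0 mOsm/kg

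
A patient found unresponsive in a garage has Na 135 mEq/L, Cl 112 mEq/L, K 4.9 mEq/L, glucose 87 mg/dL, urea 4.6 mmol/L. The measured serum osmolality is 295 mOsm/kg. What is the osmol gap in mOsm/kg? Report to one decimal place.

Calculated osmolality = 2·Na + glucose/18 + urea
= 2·135 + 87/18 + 4.6
= 270 + 4.83 + 4.60
= 279.43 mOsm/kg ≈ 279.4 mOsm/kg
Osmolar gap = measured − calculated = 295 − 279.4 = 15.6 mOsm/kg

15.6 mOsm/kg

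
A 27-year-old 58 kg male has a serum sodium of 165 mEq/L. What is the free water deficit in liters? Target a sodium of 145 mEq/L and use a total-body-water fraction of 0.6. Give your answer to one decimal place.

TBW = 0.6 · 58 = 34.8 L
Free water deficit = TBW · (Na/145 − 1)
= 34.8 · (165/145 − 1)
= 34.8 · 0.1379
= 4.8 L

4.8 L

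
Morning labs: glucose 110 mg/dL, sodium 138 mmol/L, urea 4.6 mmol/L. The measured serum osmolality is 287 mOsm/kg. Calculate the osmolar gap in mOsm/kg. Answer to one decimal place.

0.3 mOsm/kg

Calculated osmolality = 2·Na + glucose/18 + urea
= 2·138 + 110/18 + 4.6
= 276 + 6.11 + 4.60
= 286.71 mOsm/kg ≈ 286.7 mOsm/kg
Osmolar gap = measured − calculated = 287 − 286.7 = 0.3 mOsm/kg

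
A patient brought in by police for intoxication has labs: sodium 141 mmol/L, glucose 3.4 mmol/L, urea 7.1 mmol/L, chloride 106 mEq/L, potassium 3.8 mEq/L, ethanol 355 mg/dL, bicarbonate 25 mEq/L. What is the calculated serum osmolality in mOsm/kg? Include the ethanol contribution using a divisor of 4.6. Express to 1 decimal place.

369.7 mOsm/kg

Calculated osmolality = 2·Na + glucose + urea + ethanol/4.6
= 2·141 + 3.4 + 7.1 + 355/4.6
= 282 + 3.40 + 7.10 + 77.17
= 369.67 mOsm/kg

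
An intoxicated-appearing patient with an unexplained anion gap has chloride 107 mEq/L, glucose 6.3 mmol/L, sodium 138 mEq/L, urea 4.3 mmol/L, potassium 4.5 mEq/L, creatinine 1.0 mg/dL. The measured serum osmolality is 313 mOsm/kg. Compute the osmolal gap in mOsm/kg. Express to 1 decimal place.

26.4 mOsm/kg

Calculated osmolality = 2·Na + glucose + urea
= 2·138 + 6.3 + 4.3
= 276 + 6.30 + 4.30
= 286.6 mOsm/kg ≈ 286.6 mOsm/kg
Osmolar gap = measured − calculated = 313 − 286.6 = 26.4 mOsm/kg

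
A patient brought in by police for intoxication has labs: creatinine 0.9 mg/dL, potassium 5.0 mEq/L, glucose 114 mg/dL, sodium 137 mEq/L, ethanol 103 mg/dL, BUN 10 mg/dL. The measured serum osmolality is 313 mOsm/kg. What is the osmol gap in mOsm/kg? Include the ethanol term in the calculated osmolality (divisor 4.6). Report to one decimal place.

Calculated osmolality = 2·Na + glucose/18 + BUN/2.8 + ethanol/4.6
= 2·137 + 114/18 + 10/2.8 + 103/4.6
= 274 + 6.33 + 3.57 + 22.39
= 306.29 mOsm/kg ≈ 306.3 mOsm/kg
Osmolar gap = measured − calculated = 313 − 306.3 = 6.7 mOsm/kg

6.7 mOsm/kg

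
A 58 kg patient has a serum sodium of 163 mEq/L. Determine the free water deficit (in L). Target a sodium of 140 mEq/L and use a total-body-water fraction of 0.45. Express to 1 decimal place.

4.3 L

TBW = 0.45 · 58 = 26.1 L
Free water deficit = TBW · (Na/140 − 1)
= 26.1 · (163/140 − 1)
= 26.1 · 0.1643
= 4.29 L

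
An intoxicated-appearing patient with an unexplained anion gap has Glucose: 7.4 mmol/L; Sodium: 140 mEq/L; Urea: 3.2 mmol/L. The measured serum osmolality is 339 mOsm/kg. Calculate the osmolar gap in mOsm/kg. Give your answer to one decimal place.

Calculated osmolality = 2·Na + glucose + urea
= 2·140 + 7.4 + 3.2
= 280 + 7.40 + 3.20
= 290.6 mOsm/kg ≈ 290.6 mOsm/kg
Osmolar gap = measured − calculated = 339 − 290.6 = 48.4 mOsm/kg

48.4 mOsm/kg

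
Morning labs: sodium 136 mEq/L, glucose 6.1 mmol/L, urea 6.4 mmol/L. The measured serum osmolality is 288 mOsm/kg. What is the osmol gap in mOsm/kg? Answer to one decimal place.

Calculated osmolality = 2·Na + glucose + urea
= 2·136 + 6.1 + 6.4
= 272 + 6.10 + 6.40
= 284.5 mOsm/kg ≈ 284.5 mOsm/kg
Osmolar gap = measured − calculated = 288 − 284.5 = 3.5 mOsm/kg

3.5 mOsm/kg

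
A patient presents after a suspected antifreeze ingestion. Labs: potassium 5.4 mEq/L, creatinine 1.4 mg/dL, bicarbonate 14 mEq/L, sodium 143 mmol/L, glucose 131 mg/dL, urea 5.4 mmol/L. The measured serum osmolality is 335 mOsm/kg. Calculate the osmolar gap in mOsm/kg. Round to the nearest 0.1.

Calculated osmolality = 2·Na + glucose/18 + urea
= 2·143 + 131/18 + 5.4
= 286 + 7.28 + 5.40
= 298.68 mOsm/kg ≈ 298.7 mOsm/kg
Osmolar gap = measured − calculated = 335 − 298.7 = 36.3 mOsm/kg

36.3 mOsm/kg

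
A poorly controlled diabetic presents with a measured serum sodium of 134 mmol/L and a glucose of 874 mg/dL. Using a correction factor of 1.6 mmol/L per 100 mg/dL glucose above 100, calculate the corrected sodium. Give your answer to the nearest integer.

146 mmol/L

Corrected Na = measured Na + 1.6 · (glucose − 100)/100
= 134 + 1.6 · (874 − 100)/100
= 134 + 12.4
= 146.4 mmol/L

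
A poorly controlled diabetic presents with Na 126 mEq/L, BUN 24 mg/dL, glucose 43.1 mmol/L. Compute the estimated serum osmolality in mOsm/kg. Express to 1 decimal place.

Calculated osmolality = 2·Na + glucose + BUN/2.8
= 2·126 + 43.1 + 24/2.8
= 252 + 43.10 + 8.57
= 303.67 mOsm/kg

303.7 mOsm/kg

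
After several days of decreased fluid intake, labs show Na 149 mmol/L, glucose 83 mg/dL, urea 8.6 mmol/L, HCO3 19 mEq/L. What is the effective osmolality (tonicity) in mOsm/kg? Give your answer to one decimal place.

Effective osmolality excludes urea (freely permeant across cell membranes):
2·Na + glucose/18
= 2·149 + 83/18
= 298 + 4.61
= 302.61 mOsm/kg

302.6 mOsm/kg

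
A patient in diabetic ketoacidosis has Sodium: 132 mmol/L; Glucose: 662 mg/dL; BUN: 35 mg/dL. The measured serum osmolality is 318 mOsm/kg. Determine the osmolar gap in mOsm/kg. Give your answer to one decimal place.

4.7 mOsm/kg

Calculated osmolality = 2·Na + glucose/18 + BUN/2.8
= 2·132 + 662/18 + 35/2.8
= 264 + 36.78 + 12.50
= 313.28 mOsm/kg ≈ 313.3 mOsm/kg
Osmolar gap = measured − calculated = 318 − 313.3 = 4.7 mOsm/kg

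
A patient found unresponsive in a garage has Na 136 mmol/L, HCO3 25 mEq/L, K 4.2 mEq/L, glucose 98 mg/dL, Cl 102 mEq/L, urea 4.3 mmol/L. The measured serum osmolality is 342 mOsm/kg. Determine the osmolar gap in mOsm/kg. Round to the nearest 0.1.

Calculated osmolality = 2·Na + glucose/18 + urea
= 2·136 + 98/18 + 4.3
= 272 + 5.44 + 4.30
= 281.74 mOsm/kg ≈ 281.7 mOsm/kg
Osmolar gap = measured − calculated = 342 − 281.7 = 60.3 mOsm/kg

60.3 mOsm/kg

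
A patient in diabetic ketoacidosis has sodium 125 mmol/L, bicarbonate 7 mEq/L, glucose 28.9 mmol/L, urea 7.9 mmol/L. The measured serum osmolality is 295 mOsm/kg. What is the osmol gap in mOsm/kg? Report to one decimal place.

Calculated osmolality = 2·Na + glucose + urea
= 2·125 + 28.9 + 7.9
= 250 + 28.90 + 7.90
= 286.8 mOsm/kg ≈ 286.8 mOsm/kg
Osmolar gap = measured − calculated = 295 − 286.8 = 8.2 mOsm/kg

8.2 mOsm/kg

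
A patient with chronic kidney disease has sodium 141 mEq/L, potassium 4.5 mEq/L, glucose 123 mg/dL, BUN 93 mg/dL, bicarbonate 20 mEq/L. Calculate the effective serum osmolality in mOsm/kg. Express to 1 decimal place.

288.8 mOsm/kg

Effective osmolality excludes urea (freely permeant across cell membranes):
2·Na + glucose/18
= 2·141 + 123/18
= 282 + 6.83
= 288.83 mOsm/kg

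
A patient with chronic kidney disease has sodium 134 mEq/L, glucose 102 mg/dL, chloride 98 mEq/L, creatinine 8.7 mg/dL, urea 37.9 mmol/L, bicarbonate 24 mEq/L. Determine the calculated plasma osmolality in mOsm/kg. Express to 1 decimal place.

311.6 mOsm/kg

Calculated osmolality = 2·Na + glucose/18 + urea
= 2·134 + 102/18 + 37.9
= 268 + 5.67 + 37.90
= 311.57 mOsm/kg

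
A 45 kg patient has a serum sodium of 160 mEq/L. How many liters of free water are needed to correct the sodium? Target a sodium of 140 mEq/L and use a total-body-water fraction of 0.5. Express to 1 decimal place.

TBW = 0.5 · 45 = 22.5 L
Free water deficit = TBW · (Na/140 − 1)
= 22.5 · (160/140 − 1)
= 22.5 · 0.1429
= 3.22 L

3.2 L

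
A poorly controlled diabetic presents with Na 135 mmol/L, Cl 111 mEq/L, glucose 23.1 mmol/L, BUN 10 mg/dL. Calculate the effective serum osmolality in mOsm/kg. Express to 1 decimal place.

293.1 mOsm/kg

Effective osmolality excludes urea (freely permeant across cell membranes):
2·Na + glucose
= 2·135 + 23.1
= 270 + 23.1
= 293.1 mOsm/kg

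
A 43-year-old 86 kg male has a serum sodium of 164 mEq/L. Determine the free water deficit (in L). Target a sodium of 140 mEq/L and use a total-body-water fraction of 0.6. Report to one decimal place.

TBW = 0.6 · 86 = 51.6 L
Free water deficit = TBW · (Na/140 − 1)
= 51.6 · (164/140 − 1)
= 51.6 · 0.1714
= 8.84 L

8.8 L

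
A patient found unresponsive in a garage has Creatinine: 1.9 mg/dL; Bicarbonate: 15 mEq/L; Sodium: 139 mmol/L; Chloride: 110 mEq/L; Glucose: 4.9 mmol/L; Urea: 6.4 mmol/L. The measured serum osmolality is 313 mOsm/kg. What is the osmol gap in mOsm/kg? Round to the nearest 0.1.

Calculated osmolality = 2·Na + glucose + urea
= 2·139 + 4.9 + 6.4
= 278 + 4.90 + 6.40
= 289.3 mOsm/kg ≈ 289.3 mOsm/kg
Osmolar gap = measured − calculated = 313 − 289.3 = 23.7 mOsm/kg

23.7 mOsm/kg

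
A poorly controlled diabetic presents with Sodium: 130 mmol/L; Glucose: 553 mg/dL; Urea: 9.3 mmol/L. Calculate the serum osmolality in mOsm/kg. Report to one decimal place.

300.0 mOsm/kg

Calculated osmolality = 2·Na + glucose/18 + urea
= 2·130 + 553/18 + 9.3
= 260 + 30.72 + 9.30
= 300.02 mOsm/kg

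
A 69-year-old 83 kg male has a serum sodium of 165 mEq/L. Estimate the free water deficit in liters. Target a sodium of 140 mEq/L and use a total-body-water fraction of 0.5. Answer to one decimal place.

7.4 L

TBW = 0.5 · 83 = 41.5 L
Free water deficit = TBW · (Na/140 − 1)
= 41.5 · (165/140 − 1)
= 41.5 · 0.1786
= 7.41 L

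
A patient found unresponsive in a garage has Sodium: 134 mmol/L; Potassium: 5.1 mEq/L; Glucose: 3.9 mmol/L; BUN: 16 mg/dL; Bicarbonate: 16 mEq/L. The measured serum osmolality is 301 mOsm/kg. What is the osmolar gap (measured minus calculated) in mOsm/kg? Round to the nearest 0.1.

Calculated osmolality = 2·Na + glucose + BUN/2.8
= 2·134 + 3.9 + 16/2.8
= 268 + 3.90 + 5.71
= 277.61 mOsm/kg ≈ 277.6 mOsm/kg
Osmolar gap = measured − calculated = 301 − 277.6 = 23.4 mOsm/kg

23.4 mOsm/kg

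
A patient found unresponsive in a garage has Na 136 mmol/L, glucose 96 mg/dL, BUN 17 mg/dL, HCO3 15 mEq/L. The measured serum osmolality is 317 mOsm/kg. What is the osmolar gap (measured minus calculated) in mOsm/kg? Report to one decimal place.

33.6 mOsm/kg

Calculated osmolality = 2·Na + glucose/18 + BUN/2.8
= 2·136 + 96/18 + 17/2.8
= 272 + 5.33 + 6.07
= 283.4 mOsm/kg ≈ 283.4 mOsm/kg
Osmolar gap = measured − calculated = 317 − 283.4 = 33.6 mOsm/kg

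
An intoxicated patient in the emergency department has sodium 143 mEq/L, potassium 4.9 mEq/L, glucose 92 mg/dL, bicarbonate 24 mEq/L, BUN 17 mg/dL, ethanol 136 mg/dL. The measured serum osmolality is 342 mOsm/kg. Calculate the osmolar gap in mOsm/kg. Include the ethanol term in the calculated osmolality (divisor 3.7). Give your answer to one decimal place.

8.1 mOsm/kg

Calculated osmolality = 2·Na + glucose/18 + BUN/2.8 + ethanol/3.7
= 2·143 + 92/18 + 17/2.8 + 136/3.7
= 286 + 5.11 + 6.07 + 36.76
= 333.94 mOsm/kg ≈ 333.9 mOsm/kg
Osmolar gap = measured − calculated = 342 − 333.9 = 8.1 mOsm/kg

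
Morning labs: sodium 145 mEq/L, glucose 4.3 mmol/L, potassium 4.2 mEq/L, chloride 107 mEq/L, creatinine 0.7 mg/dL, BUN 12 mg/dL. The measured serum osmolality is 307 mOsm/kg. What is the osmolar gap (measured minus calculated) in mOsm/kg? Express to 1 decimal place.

8.4 mOsm/kg

Calculated osmolality = 2·Na + glucose + BUN/2.8
= 2·145 + 4.3 + 12/2.8
= 290 + 4.30 + 4.29
= 298.59 mOsm/kg ≈ 298.6 mOsm/kg
Osmolar gap = measured − calculated = 307 − 298.6 = 8.4 mOsm/kg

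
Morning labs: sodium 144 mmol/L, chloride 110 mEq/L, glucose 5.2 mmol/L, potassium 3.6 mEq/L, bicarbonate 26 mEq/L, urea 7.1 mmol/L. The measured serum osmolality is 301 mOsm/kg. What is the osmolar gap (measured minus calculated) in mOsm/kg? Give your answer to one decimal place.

Calculated osmolality = 2·Na + glucose + urea
= 2·144 + 5.2 + 7.1
= 288 + 5.20 + 7.10
= 300.3 mOsm/kg ≈ 300.3 mOsm/kg
Osmolar gap = measured − calculated = 301 − 300.3 = 0.7 mOsm/kg

0.7 mOsm/kg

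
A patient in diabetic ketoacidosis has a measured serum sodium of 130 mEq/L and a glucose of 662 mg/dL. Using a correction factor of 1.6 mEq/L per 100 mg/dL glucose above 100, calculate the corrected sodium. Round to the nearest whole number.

Corrected Na = measured Na + 1.6 · (glucose − 100)/100
= 130 + 1.6 · (662 − 100)/100
= 130 + 9
= 139 mEq/L

139 mEq/L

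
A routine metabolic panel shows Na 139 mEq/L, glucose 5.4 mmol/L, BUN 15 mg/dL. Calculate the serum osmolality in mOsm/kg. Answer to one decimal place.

Calculated osmolality = 2·Na + glucose + BUN/2.8
= 2·139 + 5.4 + 15/2.8
= 278 + 5.40 + 5.36
= 288.76 mOsm/kg

288.8 mOsm/kg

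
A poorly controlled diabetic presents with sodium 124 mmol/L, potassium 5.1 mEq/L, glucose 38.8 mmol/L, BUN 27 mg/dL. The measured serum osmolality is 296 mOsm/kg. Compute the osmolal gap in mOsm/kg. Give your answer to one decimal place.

Calculated osmolality = 2·Na + glucose + BUN/2.8
= 2·124 + 38.8 + 27/2.8
= 248 + 38.80 + 9.64
= 296.44 mOsm/kg ≈ 296.4 mOsm/kg
Osmolar gap = measured − calculated = 296 − 296.4 = -0.4 mOsm/kg

-0.4 mOsm/kg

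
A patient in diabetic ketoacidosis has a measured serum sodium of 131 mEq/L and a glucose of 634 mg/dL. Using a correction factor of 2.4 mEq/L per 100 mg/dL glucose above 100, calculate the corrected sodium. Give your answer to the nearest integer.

Corrected Na = measured Na + 2.4 · (glucose − 100)/100
= 131 + 2.4 · (634 − 100)/100
= 131 + 12.8
= 143.8 mEq/L

144 mEq/L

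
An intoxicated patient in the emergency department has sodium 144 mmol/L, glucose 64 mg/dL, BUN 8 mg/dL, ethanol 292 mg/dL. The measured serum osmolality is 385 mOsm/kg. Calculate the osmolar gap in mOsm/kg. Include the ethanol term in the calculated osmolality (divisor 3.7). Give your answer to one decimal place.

Calculated osmolality = 2·Na + glucose/18 + BUN/2.8 + ethanol/3.7
= 2·144 + 64/18 + 8/2.8 + 292/3.7
= 288 + 3.56 + 2.86 + 78.92
= 373.34 mOsm/kg ≈ 373.3 mOsm/kg
Osmolar gap = measured − calculated = 385 − 373.3 = 11.7 mOsm/kg

11.7 mOsm/kg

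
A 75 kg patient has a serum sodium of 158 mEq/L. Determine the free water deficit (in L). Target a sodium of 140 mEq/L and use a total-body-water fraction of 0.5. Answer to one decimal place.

TBW = 0.5 · 75 = 37.5 L
Free water deficit = TBW · (Na/140 − 1)
= 37.5 · (158/140 − 1)
= 37.5 · 0.1286
= 4.82 L

4.8 L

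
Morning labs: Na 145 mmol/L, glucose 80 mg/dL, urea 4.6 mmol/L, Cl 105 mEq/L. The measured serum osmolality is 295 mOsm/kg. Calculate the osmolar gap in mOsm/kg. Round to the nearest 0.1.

Calculated osmolality = 2·Na + glucose/18 + urea
= 2·145 + 80/18 + 4.6
= 290 + 4.44 + 4.60
= 299.04 mOsm/kg ≈ 299.0 mOsm/kg
Osmolar gap = measured − calculated = 295 − 299.0 = -4.0 mOsm/kg

-4.0 mOsm/kg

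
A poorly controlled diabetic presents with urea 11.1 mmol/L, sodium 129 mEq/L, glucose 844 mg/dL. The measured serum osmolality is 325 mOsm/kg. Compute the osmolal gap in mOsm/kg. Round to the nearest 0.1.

Calculated osmolality = 2·Na + glucose/18 + urea
= 2·129 + 844/18 + 11.1
= 258 + 46.89 + 11.10
= 315.99 mOsm/kg ≈ 316.0 mOsm/kg
Osmolar gap = measured − calculated = 325 − 316.0 = 9.0 mOsm/kg

9.0 mOsm/kg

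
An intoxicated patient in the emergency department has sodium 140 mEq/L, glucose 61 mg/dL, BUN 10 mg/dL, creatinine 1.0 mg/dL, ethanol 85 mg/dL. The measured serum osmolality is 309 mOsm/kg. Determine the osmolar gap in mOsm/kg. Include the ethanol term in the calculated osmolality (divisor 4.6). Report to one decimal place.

3.6 mOsm/kg

Calculated osmolality = 2·Na + glucose/18 + BUN/2.8 + ethanol/4.6
= 2·140 + 61/18 + 10/2.8 + 85/4.6
= 280 + 3.39 + 3.57 + 18.48
= 305.44 mOsm/kg ≈ 305.4 mOsm/kg
Osmolar gap = measured − calculated = 309 − 305.4 = 3.6 mOsm/kg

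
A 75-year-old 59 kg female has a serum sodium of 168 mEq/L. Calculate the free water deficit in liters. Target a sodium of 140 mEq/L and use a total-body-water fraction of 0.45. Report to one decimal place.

5.3 L

TBW = 0.45 · 59 = 26.55 L
Free water deficit = TBW · (Na/140 − 1)
= 26.55 · (168/140 − 1)
= 26.55 · 0.2
= 5.31 L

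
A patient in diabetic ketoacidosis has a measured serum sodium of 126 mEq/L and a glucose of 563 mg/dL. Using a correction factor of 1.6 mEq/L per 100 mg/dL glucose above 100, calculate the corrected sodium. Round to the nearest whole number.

133 mEq/L

Corrected Na = measured Na + 1.6 · (glucose − 100)/100
= 126 + 1.6 · (563 − 100)/100
= 126 + 7.4
= 133.4 mEq/L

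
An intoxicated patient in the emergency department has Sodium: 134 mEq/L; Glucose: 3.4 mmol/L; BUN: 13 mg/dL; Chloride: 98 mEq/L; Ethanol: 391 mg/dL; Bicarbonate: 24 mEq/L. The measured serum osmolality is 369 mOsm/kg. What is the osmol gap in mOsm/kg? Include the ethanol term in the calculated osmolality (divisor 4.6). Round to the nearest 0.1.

Calculated osmolality = 2·Na + glucose + BUN/2.8 + ethanol/4.6
= 2·134 + 3.4 + 13/2.8 + 391/4.6
= 268 + 3.40 + 4.64 + 85
= 361.04 mOsm/kg ≈ 361.0 mOsm/kg
Osmolar gap = measured − calculated = 369 − 361.0 = 8.0 mOsm/kg

8.0 mOsm/kg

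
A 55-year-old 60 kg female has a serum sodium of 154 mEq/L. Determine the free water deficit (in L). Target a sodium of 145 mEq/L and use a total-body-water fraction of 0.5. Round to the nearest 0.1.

TBW = 0.5 · 60 = 30 L
Free water deficit = TBW · (Na/145 − 1)
= 30 · (154/145 − 1)
= 30 · 0.0621
= 1.86 L

1.9 L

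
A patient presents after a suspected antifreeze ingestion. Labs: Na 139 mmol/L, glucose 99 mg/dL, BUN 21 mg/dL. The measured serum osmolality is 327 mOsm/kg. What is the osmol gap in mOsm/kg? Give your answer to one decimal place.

Calculated osmolality = 2·Na + glucose/18 + BUN/2.8
= 2·139 + 99/18 + 21/2.8
= 278 + 5.50 + 7.50
= 291 mOsm/kg ≈ 291.0 mOsm/kg
Osmolar gap = measured − calculated = 327 − 291.0 = 36.0 mOsm/kg

36.0 mOsm/kg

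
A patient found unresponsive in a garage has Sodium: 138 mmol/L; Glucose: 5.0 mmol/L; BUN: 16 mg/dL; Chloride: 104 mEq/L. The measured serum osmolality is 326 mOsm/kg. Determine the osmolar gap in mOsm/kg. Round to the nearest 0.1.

39.3 mOsm/kg

Calculated osmolality = 2·Na + glucose + BUN/2.8
= 2·138 + 5 + 16/2.8
= 276 + 5 + 5.71
= 286.71 mOsm/kg ≈ 286.7 mOsm/kg
Osmolar gap = measured − calculated = 326 − 286.7 = 39.3 mOsm/kg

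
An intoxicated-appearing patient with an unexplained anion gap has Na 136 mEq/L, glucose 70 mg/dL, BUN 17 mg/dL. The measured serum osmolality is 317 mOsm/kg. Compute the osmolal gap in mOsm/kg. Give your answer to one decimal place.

Calculated osmolality = 2·Na + glucose/18 + BUN/2.8
= 2·136 + 70/18 + 17/2.8
= 272 + 3.89 + 6.07
= 281.96 mOsm/kg ≈ 282.0 mOsm/kg
Osmolar gap = measured − calculated = 317 − 282.0 = 35.0 mOsm/kg

35.0 mOsm/kg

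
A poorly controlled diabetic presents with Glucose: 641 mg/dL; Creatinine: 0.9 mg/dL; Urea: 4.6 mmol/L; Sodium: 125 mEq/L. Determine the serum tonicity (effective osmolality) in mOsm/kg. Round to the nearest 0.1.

Effective osmolality excludes urea (freely permeant across cell membranes):
2·Na + glucose/18
= 2·125 + 641/18
= 250 + 35.61
= 285.61 mOsm/kg

285.6 mOsm/kg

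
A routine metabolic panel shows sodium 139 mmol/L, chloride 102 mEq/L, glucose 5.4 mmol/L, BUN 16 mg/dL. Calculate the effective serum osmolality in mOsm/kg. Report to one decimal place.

283.4 mOsm/kg

Effective osmolality excludes urea (freely permeant across cell membranes):
2·Na + glucose
= 2·139 + 5.4
= 278 + 5.4
= 283.4 mOsm/kg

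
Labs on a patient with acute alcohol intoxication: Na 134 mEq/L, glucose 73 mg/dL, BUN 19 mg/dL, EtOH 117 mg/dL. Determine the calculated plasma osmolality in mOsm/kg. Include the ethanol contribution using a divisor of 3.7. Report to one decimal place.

310.5 mOsm/kg

Calculated osmolality = 2·Na + glucose/18 + BUN/2.8 + ethanol/3.7
= 2·134 + 73/18 + 19/2.8 + 117/3.7
= 268 + 4.06 + 6.79 + 31.62
= 310.47 mOsm/kg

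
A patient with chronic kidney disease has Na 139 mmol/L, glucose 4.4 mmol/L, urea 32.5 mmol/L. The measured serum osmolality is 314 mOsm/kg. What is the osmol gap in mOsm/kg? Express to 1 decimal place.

-0.9 mOsm/kg

Calculated osmolality = 2·Na + glucose + urea
= 2·139 + 4.4 + 32.5
= 278 + 4.40 + 32.50
= 314.9 mOsm/kg ≈ 314.9 mOsm/kg
Osmolar gap = measured − calculated = 314 − 314.9 = -0.9 mOsm/kg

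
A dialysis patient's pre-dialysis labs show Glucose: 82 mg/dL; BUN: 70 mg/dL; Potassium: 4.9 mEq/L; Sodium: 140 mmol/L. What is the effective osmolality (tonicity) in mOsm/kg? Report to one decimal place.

Effective osmolality excludes urea (freely permeant across cell membranes):
2·Na + glucose/18
= 2·140 + 82/18
= 280 + 4.56
= 284.56 mOsm/kg

284.6 mOsm/kg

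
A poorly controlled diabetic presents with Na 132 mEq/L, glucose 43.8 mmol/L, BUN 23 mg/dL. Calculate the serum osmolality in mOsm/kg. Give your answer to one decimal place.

316.0 mOsm/kg

Calculated osmolality = 2·Na + glucose + BUN/2.8
= 2·132 + 43.8 + 23/2.8
= 264 + 43.80 + 8.21
= 316.01 mOsm/kg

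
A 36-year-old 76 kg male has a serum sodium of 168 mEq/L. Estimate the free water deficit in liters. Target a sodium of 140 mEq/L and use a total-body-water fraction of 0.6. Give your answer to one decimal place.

9.1 L

TBW = 0.6 · 76 = 45.6 L
Free water deficit = TBW · (Na/140 − 1)
= 45.6 · (168/140 − 1)
= 45.6 · 0.2
= 9.12 L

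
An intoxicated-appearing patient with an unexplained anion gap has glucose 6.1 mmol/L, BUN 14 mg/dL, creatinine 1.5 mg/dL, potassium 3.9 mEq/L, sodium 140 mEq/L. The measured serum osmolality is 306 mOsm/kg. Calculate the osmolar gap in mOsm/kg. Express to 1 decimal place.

Calculated osmolality = 2·Na + glucose + BUN/2.8
= 2·140 + 6.1 + 14/2.8
= 280 + 6.10 + 5
= 291.1 mOsm/kg ≈ 291.1 mOsm/kg
Osmolar gap = measured − calculated = 306 − 291.1 = 14.9 mOsm/kg

14.9 mOsm/kg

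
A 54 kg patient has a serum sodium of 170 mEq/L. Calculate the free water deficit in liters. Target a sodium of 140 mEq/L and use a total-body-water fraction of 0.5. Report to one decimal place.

5.8 L

TBW = 0.5 · 54 = 27 L
Free water deficit = TBW · (Na/140 − 1)
= 27 · (170/140 − 1)
= 27 · 0.2143
= 5.79 L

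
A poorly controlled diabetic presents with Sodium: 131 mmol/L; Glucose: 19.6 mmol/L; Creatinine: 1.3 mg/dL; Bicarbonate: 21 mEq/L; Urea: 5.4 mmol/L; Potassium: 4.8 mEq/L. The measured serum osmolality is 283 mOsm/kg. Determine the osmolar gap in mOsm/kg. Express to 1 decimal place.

Calculated osmolality = 2·Na + glucose + urea
= 2·131 + 19.6 + 5.4
= 262 + 19.60 + 5.40
= 287 mOsm/kg ≈ 287.0 mOsm/kg
Osmolar gap = measured − calculated = 283 − 287.0 = -4.0 mOsm/kg

-4.0 mOsm/kg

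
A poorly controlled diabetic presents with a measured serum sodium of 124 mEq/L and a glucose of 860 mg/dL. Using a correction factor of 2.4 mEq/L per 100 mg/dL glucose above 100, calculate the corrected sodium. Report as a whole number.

142 mEq/L

Corrected Na = measured Na + 2.4 · (glucose − 100)/100
= 124 + 2.4 · (860 − 100)/100
= 124 + 18.2
= 142.2 mEq/L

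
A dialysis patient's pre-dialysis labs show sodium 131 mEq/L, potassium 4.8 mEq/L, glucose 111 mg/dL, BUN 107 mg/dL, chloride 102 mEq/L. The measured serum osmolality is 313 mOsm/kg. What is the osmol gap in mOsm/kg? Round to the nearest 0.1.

Calculated osmolality = 2·Na + glucose/18 + BUN/2.8
= 2·131 + 111/18 + 107/2.8
= 262 + 6.17 + 38.21
= 306.38 mOsm/kg ≈ 306.4 mOsm/kg
Osmolar gap = measured − calculated = 313 − 306.4 = 6.6 mOsm/kg

6.6 mOsm/kg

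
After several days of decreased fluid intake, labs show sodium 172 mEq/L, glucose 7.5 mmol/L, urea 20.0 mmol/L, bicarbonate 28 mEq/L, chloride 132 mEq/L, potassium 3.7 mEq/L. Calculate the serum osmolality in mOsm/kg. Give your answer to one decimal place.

Calculated osmolality = 2·Na + glucose + urea
= 2·172 + 7.5 + 20
= 344 + 7.50 + 20
= 371.5 mOsm/kg

371.5 mOsm/kg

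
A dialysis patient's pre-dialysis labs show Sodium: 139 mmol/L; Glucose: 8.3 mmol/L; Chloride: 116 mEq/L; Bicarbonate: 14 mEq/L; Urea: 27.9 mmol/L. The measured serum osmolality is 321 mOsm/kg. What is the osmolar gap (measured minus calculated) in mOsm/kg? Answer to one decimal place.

6.8 mOsm/kg

Calculated osmolality = 2·Na + glucose + urea
= 2·139 + 8.3 + 27.9
= 278 + 8.30 + 27.90
= 314.2 mOsm/kg ≈ 314.2 mOsm/kg
Osmolar gap = measured − calculated = 321 − 314.2 = 6.8 mOsm/kg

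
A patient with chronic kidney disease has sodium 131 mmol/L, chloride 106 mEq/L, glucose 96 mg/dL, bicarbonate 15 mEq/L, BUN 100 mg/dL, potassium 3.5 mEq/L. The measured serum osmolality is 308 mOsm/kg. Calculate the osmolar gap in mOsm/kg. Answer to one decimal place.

5.0 mOsm/kg

Calculated osmolality = 2·Na + glucose/18 + BUN/2.8
= 2·131 + 96/18 + 100/2.8
= 262 + 5.33 + 35.71
= 303.04 mOsm/kg ≈ 303.0 mOsm/kg
Osmolar gap = measured − calculated = 308 − 303.0 = 5.0 mOsm/kg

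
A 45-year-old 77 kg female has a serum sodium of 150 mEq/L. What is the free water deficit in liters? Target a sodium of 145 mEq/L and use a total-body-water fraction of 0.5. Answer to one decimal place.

TBW = 0.5 · 77 = 38.5 L
Free water deficit = TBW · (Na/145 − 1)
= 38.5 · (150/145 − 1)
= 38.5 · 0.0345
= 1.33 L

1.3 L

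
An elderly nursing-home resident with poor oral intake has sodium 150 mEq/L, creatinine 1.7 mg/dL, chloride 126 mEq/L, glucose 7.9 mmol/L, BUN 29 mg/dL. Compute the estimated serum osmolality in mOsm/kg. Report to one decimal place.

Calculated osmolality = 2·Na + glucose + BUN/2.8
= 2·150 + 7.9 + 29/2.8
= 300 + 7.90 + 10.36
= 318.26 mOsm/kg

318.3 mOsm/kg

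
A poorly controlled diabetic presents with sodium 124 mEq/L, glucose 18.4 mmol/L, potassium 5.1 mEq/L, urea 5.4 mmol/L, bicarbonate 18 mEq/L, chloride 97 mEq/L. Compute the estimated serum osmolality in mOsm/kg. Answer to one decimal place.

271.8 mOsm/kg

Calculated osmolality = 2·Na + glucose + urea
= 2·124 + 18.4 + 5.4
= 248 + 18.40 + 5.40
= 271.8 mOsm/kg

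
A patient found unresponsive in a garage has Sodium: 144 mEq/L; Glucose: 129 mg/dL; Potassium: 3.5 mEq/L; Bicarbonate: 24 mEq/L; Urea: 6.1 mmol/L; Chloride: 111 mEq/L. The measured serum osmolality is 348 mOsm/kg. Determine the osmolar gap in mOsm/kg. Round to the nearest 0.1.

46.7 mOsm/kg

Calculated osmolality = 2·Na + glucose/18 + urea
= 2·144 + 129/18 + 6.1
= 288 + 7.17 + 6.10
= 301.27 mOsm/kg ≈ 301.3 mOsm/kg
Osmolar gap = measured − calculated = 348 − 301.3 = 46.7 mOsm/kg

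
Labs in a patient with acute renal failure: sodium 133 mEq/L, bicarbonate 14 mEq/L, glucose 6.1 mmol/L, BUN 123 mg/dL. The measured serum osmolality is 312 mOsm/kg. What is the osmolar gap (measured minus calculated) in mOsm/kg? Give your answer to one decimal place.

-4.0 mOsm/kg

Calculated osmolality = 2·Na + glucose + BUN/2.8
= 2·133 + 6.1 + 123/2.8
= 266 + 6.10 + 43.93
= 316.03 mOsm/kg ≈ 316.0 mOsm/kg
Osmolar gap = measured − calculated = 312 − 316.0 = -4.0 mOsm/kg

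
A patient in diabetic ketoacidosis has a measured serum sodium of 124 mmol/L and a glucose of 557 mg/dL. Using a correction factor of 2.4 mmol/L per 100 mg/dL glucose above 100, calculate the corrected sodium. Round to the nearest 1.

Corrected Na = measured Na + 2.4 · (glucose − 100)/100
= 124 + 2.4 · (557 − 100)/100
= 124 + 11
= 135 mmol/L

135 mmol/L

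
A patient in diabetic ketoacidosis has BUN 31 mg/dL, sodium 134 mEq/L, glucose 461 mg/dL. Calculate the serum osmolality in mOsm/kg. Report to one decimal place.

304.7 mOsm/kg

Calculated osmolality = 2·Na + glucose/18 + BUN/2.8
= 2·134 + 461/18 + 31/2.8
= 268 + 25.61 + 11.07
= 304.68 mOsm/kg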